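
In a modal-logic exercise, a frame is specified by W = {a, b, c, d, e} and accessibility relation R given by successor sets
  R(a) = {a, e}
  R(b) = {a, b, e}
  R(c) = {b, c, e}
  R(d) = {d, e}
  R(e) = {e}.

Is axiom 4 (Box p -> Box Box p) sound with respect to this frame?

Axiom 4 corresponds to the accessibility relation being transitive.
Transitive: no — c R b and b R a, but not c R a.

No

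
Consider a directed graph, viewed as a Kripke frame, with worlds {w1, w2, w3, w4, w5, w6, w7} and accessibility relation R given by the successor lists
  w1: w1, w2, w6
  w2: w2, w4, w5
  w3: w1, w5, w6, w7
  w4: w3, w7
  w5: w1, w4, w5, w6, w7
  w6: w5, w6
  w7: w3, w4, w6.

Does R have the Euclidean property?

No

Euclidean: no — w1 R w2 and w1 R w6, but not w2 R w6.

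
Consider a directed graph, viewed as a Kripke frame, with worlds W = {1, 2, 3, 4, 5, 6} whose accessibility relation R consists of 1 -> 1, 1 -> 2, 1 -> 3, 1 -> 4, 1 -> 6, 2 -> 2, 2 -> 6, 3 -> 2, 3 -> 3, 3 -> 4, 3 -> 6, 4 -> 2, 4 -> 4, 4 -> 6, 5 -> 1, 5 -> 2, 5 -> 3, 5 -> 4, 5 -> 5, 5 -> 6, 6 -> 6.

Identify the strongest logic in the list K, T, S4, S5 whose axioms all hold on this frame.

Reflexive (axiom T): yes — every world is R-related to itself.
Transitive (axiom 4): yes — every two-step R-path is closed by a direct edge.
Euclidean (axiom 5): no — 1 R 2 and 1 R 3, but not 2 R 3.
So F validates K, T, S4; S5 would additionally require R to be Euclidean. The strongest is S4.

S4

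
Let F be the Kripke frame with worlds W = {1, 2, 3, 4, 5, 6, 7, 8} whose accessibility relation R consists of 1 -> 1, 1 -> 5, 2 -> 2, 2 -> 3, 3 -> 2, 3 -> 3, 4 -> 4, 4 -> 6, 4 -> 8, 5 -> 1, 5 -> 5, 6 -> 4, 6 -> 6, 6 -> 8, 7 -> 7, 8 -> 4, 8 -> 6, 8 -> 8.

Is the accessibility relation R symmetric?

Yes

Symmetric: yes — every pair in R has its reverse in R.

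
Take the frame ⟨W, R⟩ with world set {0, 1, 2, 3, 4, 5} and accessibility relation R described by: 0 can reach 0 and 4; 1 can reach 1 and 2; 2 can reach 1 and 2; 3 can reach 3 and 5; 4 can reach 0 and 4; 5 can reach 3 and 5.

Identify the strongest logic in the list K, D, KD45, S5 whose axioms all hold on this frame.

S5

Serial (axiom D): yes — every world has a successor (e.g. 0 R 0).
Euclidean (axiom 5): yes — any two successors of a common world are R-related.
Transitive (axiom 4): yes — every two-step R-path is closed by a direct edge.
Reflexive (axiom T): yes — every world is R-related to itself.
So F validates K, D, KD45, S5. The strongest is S5.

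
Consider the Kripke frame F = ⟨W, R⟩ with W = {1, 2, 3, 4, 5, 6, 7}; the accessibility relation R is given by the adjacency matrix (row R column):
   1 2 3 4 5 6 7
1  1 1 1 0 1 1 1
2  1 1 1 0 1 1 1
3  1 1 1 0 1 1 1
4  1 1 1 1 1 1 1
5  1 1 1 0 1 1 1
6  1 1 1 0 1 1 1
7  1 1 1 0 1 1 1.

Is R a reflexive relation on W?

Reflexive: yes — every world is R-related to itself.

Yes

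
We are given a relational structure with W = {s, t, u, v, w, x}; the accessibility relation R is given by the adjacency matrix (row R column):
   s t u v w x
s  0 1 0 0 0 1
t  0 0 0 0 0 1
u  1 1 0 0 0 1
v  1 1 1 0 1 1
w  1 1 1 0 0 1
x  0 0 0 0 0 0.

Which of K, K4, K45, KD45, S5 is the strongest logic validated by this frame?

K4

Transitive (axiom 4): yes — every two-step R-path is closed by a direct edge.
Euclidean (axiom 5): no — s R x and s R t, but not x R t.
Serial (axiom D): no — x has no R-successor.
Reflexive (axiom T): no — s is not related to itself.
So F validates K, K4; K45 would additionally require R to be Euclidean. The strongest is K4.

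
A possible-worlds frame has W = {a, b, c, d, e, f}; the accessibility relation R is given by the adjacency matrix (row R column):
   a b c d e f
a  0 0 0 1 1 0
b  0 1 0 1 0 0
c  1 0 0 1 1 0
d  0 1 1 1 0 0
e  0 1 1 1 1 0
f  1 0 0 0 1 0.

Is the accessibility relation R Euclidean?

Euclidean: no — a R d and a R e, but not d R e.

No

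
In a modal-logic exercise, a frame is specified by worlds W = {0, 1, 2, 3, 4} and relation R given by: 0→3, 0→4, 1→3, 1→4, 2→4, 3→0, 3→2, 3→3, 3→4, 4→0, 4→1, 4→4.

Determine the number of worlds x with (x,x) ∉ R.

Enumerating: 0, 1, 2.

3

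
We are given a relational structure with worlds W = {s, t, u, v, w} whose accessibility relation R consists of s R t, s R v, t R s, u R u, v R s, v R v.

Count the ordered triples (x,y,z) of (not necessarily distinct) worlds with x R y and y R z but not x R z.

5

Enumerating: (s,t,s), (s,v,s), (t,s,t), (t,s,v), (v,s,t).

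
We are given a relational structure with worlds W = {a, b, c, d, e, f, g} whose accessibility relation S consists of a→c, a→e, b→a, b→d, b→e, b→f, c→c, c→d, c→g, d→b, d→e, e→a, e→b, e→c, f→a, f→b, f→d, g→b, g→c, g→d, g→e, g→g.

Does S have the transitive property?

No

Transitive: no — a S c and c S d, but not a S d.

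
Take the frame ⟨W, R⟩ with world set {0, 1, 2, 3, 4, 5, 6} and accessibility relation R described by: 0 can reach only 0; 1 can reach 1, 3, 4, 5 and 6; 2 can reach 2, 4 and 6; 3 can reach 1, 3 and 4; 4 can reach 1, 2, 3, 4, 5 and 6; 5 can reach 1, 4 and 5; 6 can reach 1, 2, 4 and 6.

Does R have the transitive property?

No

Transitive: no — 1 R 4 and 4 R 2, but not 1 R 2.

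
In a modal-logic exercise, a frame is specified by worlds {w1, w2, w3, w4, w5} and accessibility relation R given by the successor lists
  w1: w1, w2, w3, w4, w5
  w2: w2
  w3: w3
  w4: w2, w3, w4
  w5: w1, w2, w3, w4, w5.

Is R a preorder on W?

Reflexive: yes — every world is R-related to itself.
Transitive: yes — every two-step R-path is closed by a direct edge.
So R is a preorder.

Yes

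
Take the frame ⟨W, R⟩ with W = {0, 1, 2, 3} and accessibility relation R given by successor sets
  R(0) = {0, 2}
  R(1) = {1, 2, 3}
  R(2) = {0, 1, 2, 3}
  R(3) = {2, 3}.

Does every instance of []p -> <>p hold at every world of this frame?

Yes

Axiom D corresponds to the accessibility relation being serial.
Serial: yes — every world has a successor (e.g. 0 R 0).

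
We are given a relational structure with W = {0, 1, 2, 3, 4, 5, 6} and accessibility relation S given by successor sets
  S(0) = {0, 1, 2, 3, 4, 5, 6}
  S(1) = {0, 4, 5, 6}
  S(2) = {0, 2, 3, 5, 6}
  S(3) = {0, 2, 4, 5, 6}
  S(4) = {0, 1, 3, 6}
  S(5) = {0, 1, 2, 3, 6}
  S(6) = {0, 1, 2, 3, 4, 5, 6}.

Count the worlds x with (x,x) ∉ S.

Enumerating: 1, 3, 4, 5.

4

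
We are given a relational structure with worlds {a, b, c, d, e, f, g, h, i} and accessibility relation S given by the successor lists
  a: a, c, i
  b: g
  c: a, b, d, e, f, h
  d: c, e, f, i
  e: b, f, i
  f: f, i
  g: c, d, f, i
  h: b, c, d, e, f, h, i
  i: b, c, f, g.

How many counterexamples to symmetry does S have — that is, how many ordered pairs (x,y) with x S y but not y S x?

21

Enumerating: (a,i), (b,g), (c,b), (c,e), (c,f), (d,e), (d,f), (d,i), (e,b), (e,f), (e,i), (g,c), … and 9 more.
Total: 21.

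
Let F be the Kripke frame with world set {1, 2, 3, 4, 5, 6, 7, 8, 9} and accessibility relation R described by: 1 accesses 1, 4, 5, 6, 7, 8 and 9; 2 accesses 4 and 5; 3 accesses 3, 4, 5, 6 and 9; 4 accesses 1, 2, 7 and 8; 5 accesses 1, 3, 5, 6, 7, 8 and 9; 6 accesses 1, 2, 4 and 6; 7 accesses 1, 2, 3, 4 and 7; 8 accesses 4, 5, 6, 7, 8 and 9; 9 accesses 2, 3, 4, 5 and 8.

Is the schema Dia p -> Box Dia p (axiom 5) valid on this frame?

Axiom 5 corresponds to the accessibility relation being Euclidean.
Euclidean: no — 1 R 4 and 1 R 5, but not 4 R 5.

No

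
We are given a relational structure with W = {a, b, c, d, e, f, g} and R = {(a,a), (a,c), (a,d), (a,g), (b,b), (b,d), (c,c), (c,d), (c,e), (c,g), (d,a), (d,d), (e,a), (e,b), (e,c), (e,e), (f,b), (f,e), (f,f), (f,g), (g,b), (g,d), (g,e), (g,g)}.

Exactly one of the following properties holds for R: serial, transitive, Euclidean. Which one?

Serial: yes — every world has a successor (e.g. a R a).
Transitive: no — a R c and c R e, but not a R e.
Euclidean: no — a R d and a R c, but not d R c.
Only serial holds.

serial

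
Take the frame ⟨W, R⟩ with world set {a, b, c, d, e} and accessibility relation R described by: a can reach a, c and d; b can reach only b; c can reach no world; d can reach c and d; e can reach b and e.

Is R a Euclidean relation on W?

Euclidean: no — a R c and a R d, but not c R d.

No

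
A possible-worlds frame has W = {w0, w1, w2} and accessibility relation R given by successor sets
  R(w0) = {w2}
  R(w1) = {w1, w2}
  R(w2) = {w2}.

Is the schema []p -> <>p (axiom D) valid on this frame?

By correspondence theory, D is valid on a frame iff R is serial.
Serial: yes — every world has a successor (e.g. w0 R w2).

Yes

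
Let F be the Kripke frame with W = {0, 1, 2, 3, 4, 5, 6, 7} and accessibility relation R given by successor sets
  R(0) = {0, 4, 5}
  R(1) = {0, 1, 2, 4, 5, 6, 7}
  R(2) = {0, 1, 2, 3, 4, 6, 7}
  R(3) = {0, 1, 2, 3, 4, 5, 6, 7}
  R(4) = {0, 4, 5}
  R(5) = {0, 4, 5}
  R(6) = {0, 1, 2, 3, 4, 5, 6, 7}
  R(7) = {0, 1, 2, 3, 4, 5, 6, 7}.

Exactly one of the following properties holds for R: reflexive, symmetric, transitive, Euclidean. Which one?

Reflexive: yes — every world is R-related to itself.
Symmetric: no — 1 R 0 but not 0 R 1.
Transitive: no — 1 R 2 and 2 R 3, but not 1 R 3.
Euclidean: no — 1 R 0 and 1 R 2, but not 0 R 2.
Only reflexive holds.

reflexive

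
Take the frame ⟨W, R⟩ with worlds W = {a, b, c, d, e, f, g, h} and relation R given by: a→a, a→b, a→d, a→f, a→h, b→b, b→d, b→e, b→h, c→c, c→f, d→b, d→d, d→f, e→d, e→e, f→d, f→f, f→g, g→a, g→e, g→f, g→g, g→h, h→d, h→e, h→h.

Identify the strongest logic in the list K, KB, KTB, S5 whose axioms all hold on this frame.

K

Symmetric (axiom B): no — a R b but not b R a.
Reflexive (axiom T): yes — every world is R-related to itself.
Euclidean (axiom 5): no — a R b and a R f, but not b R f.
So F validates K; KB would additionally require R to be symmetric. The strongest is K.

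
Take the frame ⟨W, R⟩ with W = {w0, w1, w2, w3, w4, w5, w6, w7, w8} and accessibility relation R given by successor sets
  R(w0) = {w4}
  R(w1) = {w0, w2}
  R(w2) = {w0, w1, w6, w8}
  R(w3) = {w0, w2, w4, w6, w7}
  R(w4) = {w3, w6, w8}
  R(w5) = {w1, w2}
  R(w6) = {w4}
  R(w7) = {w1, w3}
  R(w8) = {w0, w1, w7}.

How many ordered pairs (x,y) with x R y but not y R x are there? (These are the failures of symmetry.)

15

Enumerating: (w0,w4), (w1,w0), (w2,w0), (w2,w6), (w2,w8), (w3,w0), (w3,w2), (w3,w6), (w4,w8), (w5,w1), (w5,w2), (w7,w1), (w8,w0), (w8,w1), (w8,w7).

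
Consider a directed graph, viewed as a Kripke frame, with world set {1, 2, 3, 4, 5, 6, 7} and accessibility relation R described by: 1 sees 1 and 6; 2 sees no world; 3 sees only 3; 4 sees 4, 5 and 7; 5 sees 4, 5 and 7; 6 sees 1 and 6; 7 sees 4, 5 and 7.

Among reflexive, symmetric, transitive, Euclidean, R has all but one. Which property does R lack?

Reflexive: no — 2 is not related to itself.
Symmetric: yes — every pair in R has its reverse in R.
Transitive: yes — every two-step R-path is closed by a direct edge.
Euclidean: yes — any two successors of a common world are R-related.
Only reflexive fails.

reflexive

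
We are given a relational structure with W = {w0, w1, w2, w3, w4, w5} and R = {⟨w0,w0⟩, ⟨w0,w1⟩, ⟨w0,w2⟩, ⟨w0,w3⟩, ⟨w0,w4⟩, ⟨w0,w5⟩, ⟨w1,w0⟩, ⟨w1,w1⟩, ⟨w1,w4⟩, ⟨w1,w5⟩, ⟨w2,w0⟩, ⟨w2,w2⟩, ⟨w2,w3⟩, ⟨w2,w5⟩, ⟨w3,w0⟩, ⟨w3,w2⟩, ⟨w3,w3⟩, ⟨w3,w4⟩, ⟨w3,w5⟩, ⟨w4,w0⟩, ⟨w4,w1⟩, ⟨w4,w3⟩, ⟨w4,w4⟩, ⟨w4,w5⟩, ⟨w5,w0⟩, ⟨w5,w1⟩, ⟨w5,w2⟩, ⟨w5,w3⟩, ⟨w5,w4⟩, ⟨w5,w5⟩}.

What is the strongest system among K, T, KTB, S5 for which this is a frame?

Reflexive (axiom T): yes — every world is R-related to itself.
Symmetric (axiom B): yes — every pair in R has its reverse in R.
Euclidean (axiom 5): no — w0 R w1 and w0 R w2, but not w1 R w2.
So F validates K, T, KTB; S5 would additionally require R to be Euclidean. The strongest is KTB.

KTB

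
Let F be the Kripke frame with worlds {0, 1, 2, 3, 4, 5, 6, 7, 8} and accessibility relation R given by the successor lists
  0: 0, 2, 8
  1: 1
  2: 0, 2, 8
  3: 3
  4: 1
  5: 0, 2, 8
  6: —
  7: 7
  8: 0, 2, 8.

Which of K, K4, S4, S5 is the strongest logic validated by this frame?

K4

Transitive (axiom 4): yes — every two-step R-path is closed by a direct edge.
Reflexive (axiom T): no — 4 is not related to itself.
Euclidean (axiom 5): yes — any two successors of a common world are R-related.
So F validates K, K4; S4 would additionally require R to be reflexive. The strongest is K4.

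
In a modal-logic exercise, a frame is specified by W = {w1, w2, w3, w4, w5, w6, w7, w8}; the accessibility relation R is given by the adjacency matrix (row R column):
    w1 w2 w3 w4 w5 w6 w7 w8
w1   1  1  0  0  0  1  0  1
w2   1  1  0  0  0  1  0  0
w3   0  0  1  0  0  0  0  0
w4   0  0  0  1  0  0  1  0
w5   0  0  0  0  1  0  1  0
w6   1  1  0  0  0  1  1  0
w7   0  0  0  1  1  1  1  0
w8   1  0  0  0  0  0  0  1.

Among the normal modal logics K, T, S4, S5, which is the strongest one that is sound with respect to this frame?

T

Reflexive (axiom T): yes — every world is R-related to itself.
Transitive (axiom 4): no — w1 R w6 and w6 R w7, but not w1 R w7.
Euclidean (axiom 5): no — w1 R w2 and w1 R w8, but not w2 R w8.
So F validates K, T; S4 would additionally require R to be transitive. The strongest is T.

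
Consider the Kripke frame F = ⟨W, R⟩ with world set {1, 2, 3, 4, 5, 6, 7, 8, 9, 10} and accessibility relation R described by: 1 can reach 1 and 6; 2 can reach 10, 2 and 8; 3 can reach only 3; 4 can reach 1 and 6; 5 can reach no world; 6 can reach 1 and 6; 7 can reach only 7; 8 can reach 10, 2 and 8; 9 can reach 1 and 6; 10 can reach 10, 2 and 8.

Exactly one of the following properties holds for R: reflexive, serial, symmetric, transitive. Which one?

Reflexive: no — 4 is not related to itself.
Serial: no — 5 has no R-successor.
Symmetric: no — 4 R 1 but not 1 R 4.
Transitive: yes — every two-step R-path is closed by a direct edge.
Only transitive holds.

transitive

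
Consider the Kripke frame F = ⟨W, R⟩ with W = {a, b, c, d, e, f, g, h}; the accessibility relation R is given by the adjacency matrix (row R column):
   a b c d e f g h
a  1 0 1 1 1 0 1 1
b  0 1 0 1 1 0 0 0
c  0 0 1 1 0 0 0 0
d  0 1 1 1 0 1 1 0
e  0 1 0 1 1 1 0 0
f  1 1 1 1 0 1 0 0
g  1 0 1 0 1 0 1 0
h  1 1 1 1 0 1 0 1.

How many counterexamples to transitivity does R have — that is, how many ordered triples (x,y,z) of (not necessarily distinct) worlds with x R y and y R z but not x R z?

Enumerating: (a,d,b), (a,d,f), (a,e,b), (a,e,f), (a,h,b), (a,h,f), (b,d,c), (b,d,f), (b,d,g), (b,e,f), (c,d,b), (c,d,f), … and 24 more.
Total: 36.

36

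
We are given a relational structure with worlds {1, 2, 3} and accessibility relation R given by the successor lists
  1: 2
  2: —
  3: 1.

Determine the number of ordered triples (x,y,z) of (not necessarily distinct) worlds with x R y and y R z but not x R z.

1

Enumerating: (3,1,2).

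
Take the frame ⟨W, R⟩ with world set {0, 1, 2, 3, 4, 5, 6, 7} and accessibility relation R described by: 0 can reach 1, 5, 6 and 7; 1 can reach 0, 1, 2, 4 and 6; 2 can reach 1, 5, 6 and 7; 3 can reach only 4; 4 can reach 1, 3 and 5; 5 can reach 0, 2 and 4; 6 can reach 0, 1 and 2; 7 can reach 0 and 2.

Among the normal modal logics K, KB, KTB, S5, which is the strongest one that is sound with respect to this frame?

KB

Symmetric (axiom B): yes — every pair in R has its reverse in R.
Reflexive (axiom T): no — 0 is not related to itself.
Euclidean (axiom 5): no — 0 R 1 and 0 R 5, but not 1 R 5.
So F validates K, KB; KTB would additionally require R to be reflexive. The strongest is KB.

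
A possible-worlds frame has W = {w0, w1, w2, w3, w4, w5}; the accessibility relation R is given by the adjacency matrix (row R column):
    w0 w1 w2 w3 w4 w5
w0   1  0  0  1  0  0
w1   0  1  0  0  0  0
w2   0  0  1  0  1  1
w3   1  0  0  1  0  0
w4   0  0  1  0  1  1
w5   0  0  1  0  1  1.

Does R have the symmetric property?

Yes

Symmetric: yes — every pair in R has its reverse in R.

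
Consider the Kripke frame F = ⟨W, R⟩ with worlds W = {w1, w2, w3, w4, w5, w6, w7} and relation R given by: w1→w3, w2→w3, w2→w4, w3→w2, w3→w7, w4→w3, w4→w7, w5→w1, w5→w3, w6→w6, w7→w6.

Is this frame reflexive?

Reflexive: no — w1 is not related to itself.

No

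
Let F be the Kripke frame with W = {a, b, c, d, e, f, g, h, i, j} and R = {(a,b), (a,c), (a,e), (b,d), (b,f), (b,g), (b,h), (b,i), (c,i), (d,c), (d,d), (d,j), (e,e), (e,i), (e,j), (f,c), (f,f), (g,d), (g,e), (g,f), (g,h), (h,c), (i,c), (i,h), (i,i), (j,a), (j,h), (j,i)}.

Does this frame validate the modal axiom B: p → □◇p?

The schema B characterises exactly the symmetric frames.
Symmetric: no — a R b but not b R a.

No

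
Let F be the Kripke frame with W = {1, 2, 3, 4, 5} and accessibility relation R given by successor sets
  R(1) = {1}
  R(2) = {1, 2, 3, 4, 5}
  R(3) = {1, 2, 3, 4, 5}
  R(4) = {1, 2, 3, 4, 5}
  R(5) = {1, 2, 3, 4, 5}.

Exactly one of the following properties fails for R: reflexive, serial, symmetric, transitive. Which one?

Reflexive: yes — every world is R-related to itself.
Serial: yes — every world has a successor (e.g. 1 R 1).
Symmetric: no — 2 R 1 but not 1 R 2.
Transitive: yes — every two-step R-path is closed by a direct edge.
Only symmetric fails.

symmetric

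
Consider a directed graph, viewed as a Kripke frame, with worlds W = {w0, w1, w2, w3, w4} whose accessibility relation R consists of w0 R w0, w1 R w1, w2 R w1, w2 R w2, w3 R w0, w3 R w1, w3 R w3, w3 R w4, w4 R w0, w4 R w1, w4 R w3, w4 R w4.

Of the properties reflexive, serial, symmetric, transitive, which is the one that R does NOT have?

Reflexive: yes — every world is R-related to itself.
Serial: yes — every world has a successor (e.g. w0 R w0).
Symmetric: no — w2 R w1 but not w1 R w2.
Transitive: yes — every two-step R-path is closed by a direct edge.
Only symmetric fails.

symmetric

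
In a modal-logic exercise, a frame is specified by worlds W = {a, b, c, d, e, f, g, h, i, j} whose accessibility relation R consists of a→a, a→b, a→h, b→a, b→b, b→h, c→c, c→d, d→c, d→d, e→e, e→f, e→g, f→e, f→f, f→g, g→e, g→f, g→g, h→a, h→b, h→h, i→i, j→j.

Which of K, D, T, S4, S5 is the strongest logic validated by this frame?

Serial (axiom D): yes — every world has a successor (e.g. a R a).
Reflexive (axiom T): yes — every world is R-related to itself.
Transitive (axiom 4): yes — every two-step R-path is closed by a direct edge.
Euclidean (axiom 5): yes — any two successors of a common world are R-related.
So F validates K, D, T, S4, S5. The strongest is S5.

S5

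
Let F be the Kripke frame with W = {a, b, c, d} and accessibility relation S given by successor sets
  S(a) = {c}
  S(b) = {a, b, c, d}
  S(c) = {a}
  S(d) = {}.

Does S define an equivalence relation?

Reflexive: no — a is not related to itself.
Symmetric: no — b S a but not a S b.
Transitive: no — a S c and c S a, but not a S a.
So S is not an equivalence relation.

No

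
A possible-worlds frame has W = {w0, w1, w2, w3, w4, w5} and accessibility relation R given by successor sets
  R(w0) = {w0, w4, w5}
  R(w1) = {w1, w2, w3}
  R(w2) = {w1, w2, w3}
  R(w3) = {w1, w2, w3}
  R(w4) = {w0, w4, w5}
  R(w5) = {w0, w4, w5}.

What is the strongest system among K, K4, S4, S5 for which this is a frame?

Transitive (axiom 4): yes — every two-step R-path is closed by a direct edge.
Reflexive (axiom T): yes — every world is R-related to itself.
Euclidean (axiom 5): yes — any two successors of a common world are R-related.
So F validates K, K4, S4, S5. The strongest is S5.

S5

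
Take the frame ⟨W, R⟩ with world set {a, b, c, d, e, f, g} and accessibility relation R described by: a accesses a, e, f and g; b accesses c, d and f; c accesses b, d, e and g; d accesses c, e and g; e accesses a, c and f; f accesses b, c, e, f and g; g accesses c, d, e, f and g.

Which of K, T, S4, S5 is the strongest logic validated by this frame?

K

Reflexive (axiom T): no — b is not related to itself.
Transitive (axiom 4): no — a R e and e R c, but not a R c.
Euclidean (axiom 5): no — a R e and a R g, but not e R g.
So F validates K; T would additionally require R to be reflexive. The strongest is K.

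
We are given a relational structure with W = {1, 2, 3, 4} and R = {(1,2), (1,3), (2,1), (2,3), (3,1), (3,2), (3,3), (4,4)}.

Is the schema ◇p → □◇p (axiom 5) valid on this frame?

No

By correspondence theory, 5 is valid on a frame iff R is Euclidean.
Euclidean: no — 1 R 2 and 1 R 2, but not 2 R 2.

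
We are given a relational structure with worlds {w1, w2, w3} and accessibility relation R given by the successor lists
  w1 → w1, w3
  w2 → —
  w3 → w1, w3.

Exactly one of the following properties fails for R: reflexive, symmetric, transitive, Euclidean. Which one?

reflexive

Reflexive: no — w2 is not related to itself.
Symmetric: yes — every pair in R has its reverse in R.
Transitive: yes — every two-step R-path is closed by a direct edge.
Euclidean: yes — any two successors of a common world are R-related.
Only reflexive fails.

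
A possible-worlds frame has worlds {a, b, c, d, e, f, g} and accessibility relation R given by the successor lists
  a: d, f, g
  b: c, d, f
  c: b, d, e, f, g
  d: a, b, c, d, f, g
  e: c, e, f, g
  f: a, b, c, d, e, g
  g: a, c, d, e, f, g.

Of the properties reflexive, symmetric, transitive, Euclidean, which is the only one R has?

Reflexive: no — a is not related to itself.
Symmetric: yes — every pair in R has its reverse in R.
Transitive: no — a R d and d R b, but not a R b.
Euclidean: no — c R b and c R e, but not b R e.
Only symmetric holds.

symmetric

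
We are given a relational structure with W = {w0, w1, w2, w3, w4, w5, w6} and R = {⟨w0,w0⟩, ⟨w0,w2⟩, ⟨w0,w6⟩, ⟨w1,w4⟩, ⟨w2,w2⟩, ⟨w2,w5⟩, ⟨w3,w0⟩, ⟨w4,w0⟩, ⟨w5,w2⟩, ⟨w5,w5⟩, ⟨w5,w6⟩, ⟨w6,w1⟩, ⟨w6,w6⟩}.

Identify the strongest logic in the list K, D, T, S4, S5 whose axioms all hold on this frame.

D

Serial (axiom D): yes — every world has a successor (e.g. w0 R w0).
Reflexive (axiom T): no — w1 is not related to itself.
Transitive (axiom 4): no — w0 R w2 and w2 R w5, but not w0 R w5.
Euclidean (axiom 5): no — w0 R w2 and w0 R w6, but not w2 R w6.
So F validates K, D; T would additionally require R to be reflexive. The strongest is D.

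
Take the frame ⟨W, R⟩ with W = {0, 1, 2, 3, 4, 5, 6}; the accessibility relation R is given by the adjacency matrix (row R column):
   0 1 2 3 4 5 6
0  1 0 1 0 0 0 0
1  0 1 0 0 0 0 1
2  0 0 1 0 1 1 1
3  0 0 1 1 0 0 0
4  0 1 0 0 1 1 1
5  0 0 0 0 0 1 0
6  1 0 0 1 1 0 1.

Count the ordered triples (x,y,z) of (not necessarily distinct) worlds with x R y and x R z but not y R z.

24

Enumerating: (0,2,0), (1,6,1), (2,4,2), (2,5,2), (2,5,4), (2,5,6), (2,6,2), (2,6,5), (3,2,3), (4,1,4), (4,1,5), (4,5,1), … and 12 more.
Total: 24.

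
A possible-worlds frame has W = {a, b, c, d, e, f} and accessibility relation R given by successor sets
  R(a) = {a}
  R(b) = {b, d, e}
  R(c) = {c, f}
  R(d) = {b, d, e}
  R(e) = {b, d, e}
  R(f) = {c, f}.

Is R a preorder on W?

Yes

Reflexive: yes — every world is R-related to itself.
Transitive: yes — every two-step R-path is closed by a direct edge.
So R is a preorder.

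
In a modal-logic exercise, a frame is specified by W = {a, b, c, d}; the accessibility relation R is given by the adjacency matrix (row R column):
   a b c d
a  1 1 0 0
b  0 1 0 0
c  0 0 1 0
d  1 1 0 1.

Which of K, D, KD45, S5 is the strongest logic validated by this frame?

Serial (axiom D): yes — every world has a successor (e.g. a R a).
Euclidean (axiom 5): no — d R b and d R a, but not b R a.
Transitive (axiom 4): yes — every two-step R-path is closed by a direct edge.
Reflexive (axiom T): yes — every world is R-related to itself.
So F validates K, D; KD45 would additionally require R to be Euclidean. The strongest is D.

D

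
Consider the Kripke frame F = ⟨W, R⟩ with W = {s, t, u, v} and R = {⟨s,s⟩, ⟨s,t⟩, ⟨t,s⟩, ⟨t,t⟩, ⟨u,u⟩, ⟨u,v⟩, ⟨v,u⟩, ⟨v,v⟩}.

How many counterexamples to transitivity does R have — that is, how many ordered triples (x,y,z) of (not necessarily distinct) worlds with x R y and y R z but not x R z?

0

R is transitive; there are no such tuples.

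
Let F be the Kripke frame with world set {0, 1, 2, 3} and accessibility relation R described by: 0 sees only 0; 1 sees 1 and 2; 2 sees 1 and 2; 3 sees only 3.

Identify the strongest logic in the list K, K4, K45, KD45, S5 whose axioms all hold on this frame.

Transitive (axiom 4): yes — every two-step R-path is closed by a direct edge.
Euclidean (axiom 5): yes — any two successors of a common world are R-related.
Serial (axiom D): yes — every world has a successor (e.g. 0 R 0).
Reflexive (axiom T): yes — every world is R-related to itself.
So F validates K, K4, K45, KD45, S5. The strongest is S5.

S5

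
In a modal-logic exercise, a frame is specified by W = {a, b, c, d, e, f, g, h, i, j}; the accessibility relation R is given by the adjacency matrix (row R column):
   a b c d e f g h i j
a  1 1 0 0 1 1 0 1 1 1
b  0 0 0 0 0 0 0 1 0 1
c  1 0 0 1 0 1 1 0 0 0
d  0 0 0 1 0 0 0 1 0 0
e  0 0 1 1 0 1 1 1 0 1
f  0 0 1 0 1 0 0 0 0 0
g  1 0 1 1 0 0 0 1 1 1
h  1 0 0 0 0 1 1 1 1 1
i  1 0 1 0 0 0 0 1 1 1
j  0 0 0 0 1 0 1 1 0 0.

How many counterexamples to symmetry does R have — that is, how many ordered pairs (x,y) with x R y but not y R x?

Enumerating: (a,b), (a,e), (a,f), (a,j), (b,h), (b,j), (c,a), (c,d), (d,h), (e,c), (e,d), (e,g), … and 7 more.
Total: 19.

19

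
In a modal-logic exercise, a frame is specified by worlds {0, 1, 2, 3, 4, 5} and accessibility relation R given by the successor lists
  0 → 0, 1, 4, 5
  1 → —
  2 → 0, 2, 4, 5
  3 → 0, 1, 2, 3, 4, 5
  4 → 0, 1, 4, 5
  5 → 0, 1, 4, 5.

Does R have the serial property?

No

Serial: no — 1 has no R-successor.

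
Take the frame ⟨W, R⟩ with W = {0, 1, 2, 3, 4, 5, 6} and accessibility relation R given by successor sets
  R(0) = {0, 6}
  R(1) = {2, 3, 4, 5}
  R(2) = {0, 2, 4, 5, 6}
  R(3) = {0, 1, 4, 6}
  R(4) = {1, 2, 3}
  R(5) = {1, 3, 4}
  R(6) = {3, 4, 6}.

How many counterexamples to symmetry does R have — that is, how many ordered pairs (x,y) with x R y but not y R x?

Enumerating: (0,6), (1,2), (2,0), (2,5), (2,6), (3,0), (5,3), (5,4), (6,4).

9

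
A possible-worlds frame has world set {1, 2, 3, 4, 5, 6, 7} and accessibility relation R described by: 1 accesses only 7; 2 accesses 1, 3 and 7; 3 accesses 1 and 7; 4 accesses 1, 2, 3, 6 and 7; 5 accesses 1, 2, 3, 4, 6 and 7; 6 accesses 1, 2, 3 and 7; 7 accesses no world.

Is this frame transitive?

Transitive: yes — every two-step R-path is closed by a direct edge.

Yes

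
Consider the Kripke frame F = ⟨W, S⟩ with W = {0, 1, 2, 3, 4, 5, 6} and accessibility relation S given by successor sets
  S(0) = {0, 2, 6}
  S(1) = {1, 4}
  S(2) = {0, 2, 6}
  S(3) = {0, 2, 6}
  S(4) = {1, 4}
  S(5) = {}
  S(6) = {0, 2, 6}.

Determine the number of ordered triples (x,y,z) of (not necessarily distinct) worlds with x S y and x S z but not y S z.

0

S is Euclidean; there are no such tuples.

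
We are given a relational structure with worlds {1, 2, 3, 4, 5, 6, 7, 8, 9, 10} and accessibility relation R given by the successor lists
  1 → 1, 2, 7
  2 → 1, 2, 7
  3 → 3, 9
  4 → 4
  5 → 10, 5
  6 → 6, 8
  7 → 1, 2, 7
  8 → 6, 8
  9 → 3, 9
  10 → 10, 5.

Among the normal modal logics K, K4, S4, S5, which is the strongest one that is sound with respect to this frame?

Transitive (axiom 4): yes — every two-step R-path is closed by a direct edge.
Reflexive (axiom T): yes — every world is R-related to itself.
Euclidean (axiom 5): yes — any two successors of a common world are R-related.
So F validates K, K4, S4, S5. The strongest is S5.

S5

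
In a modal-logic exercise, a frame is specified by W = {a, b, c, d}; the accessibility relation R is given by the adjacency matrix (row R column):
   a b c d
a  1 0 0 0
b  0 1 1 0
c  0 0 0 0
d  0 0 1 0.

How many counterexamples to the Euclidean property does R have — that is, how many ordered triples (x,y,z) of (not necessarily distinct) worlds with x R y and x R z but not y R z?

Enumerating: (b,c,b), (b,c,c), (d,c,c).

3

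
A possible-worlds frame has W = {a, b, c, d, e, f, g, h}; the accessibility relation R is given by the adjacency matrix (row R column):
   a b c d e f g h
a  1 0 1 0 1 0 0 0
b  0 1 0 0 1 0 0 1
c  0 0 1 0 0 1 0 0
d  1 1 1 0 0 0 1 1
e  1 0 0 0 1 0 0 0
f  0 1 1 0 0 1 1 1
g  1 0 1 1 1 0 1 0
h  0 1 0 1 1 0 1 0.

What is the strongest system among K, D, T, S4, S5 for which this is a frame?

D

Serial (axiom D): yes — every world has a successor (e.g. a R a).
Reflexive (axiom T): no — d is not related to itself.
Transitive (axiom 4): no — a R c and c R f, but not a R f.
Euclidean (axiom 5): no — a R c and a R e, but not c R e.
So F validates K, D; T would additionally require R to be reflexive. The strongest is D.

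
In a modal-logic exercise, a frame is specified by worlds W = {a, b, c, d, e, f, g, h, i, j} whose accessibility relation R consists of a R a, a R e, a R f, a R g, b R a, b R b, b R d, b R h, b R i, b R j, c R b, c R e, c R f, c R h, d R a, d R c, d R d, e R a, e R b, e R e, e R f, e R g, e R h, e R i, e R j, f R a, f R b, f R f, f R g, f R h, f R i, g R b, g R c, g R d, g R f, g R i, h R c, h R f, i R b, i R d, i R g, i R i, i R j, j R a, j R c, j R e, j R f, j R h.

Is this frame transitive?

No

Transitive: no — a R e and e R b, but not a R b.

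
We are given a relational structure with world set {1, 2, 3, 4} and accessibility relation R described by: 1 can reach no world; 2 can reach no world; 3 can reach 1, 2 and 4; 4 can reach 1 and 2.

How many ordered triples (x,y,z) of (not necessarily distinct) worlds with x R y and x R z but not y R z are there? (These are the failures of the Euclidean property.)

Enumerating: (3,1,1), (3,1,2), (3,1,4), (3,2,1), (3,2,2), (3,2,4), (3,4,4), (4,1,1), (4,1,2), (4,2,1), (4,2,2).

11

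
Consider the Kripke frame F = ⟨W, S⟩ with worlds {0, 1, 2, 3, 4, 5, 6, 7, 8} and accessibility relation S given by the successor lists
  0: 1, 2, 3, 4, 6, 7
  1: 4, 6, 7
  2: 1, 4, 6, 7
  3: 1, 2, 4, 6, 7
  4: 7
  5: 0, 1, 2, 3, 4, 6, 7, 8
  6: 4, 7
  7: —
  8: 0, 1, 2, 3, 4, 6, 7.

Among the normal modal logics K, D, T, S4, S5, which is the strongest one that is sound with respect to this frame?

Serial (axiom D): no — 7 has no S-successor.
Reflexive (axiom T): no — 0 is not related to itself.
Transitive (axiom 4): yes — every two-step S-path is closed by a direct edge.
Euclidean (axiom 5): no — 0 S 1 and 0 S 2, but not 1 S 2.
So F validates K; D would additionally require S to be serial. The strongest is K.

K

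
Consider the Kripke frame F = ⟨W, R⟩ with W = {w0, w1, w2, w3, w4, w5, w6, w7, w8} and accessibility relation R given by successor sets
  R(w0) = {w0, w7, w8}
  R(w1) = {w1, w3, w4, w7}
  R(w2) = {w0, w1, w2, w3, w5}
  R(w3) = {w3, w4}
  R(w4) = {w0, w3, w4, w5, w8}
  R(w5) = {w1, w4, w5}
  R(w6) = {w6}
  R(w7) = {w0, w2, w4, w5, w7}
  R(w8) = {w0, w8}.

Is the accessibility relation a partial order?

No

Reflexive: yes — every world is R-related to itself.
Transitive: no — w0 R w7 and w7 R w2, but not w0 R w2.
Antisymmetric: no — w0 R w7 and w7 R w0 with w0 ≠ w7.
So R is not a partial order.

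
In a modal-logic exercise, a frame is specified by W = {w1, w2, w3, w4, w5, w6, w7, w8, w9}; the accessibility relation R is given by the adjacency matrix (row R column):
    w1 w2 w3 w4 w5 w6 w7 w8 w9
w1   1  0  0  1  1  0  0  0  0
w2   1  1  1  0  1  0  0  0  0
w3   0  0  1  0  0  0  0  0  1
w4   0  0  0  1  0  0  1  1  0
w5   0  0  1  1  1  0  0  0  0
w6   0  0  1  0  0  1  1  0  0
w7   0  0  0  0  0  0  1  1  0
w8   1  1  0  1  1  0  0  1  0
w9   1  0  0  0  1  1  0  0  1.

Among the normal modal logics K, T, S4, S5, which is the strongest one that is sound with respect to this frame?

T

Reflexive (axiom T): yes — every world is R-related to itself.
Transitive (axiom 4): no — w1 R w4 and w4 R w7, but not w1 R w7.
Euclidean (axiom 5): no — w1 R w4 and w1 R w5, but not w4 R w5.
So F validates K, T; S4 would additionally require R to be transitive. The strongest is T.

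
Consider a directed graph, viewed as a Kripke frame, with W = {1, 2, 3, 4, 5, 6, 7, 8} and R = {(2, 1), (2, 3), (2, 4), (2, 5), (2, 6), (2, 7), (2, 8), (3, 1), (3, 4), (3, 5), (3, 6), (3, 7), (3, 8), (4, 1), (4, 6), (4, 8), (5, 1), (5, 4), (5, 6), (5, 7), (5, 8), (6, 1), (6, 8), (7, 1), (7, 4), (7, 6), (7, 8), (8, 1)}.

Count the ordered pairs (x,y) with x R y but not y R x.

Enumerating: (2,1), (2,3), (2,4), (2,5), (2,6), (2,7), (2,8), (3,1), (3,4), (3,5), (3,6), (3,7), … and 16 more.
Total: 28.

28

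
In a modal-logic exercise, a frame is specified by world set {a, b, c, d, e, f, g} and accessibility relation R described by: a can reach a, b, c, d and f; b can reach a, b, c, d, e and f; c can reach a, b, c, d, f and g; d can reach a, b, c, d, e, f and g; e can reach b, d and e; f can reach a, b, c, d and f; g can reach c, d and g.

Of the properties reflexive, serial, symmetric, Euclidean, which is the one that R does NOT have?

Euclidean

Reflexive: yes — every world is R-related to itself.
Serial: yes — every world has a successor (e.g. a R a).
Symmetric: yes — every pair in R has its reverse in R.
Euclidean: no — b R a and b R e, but not a R e.
Only Euclidean fails.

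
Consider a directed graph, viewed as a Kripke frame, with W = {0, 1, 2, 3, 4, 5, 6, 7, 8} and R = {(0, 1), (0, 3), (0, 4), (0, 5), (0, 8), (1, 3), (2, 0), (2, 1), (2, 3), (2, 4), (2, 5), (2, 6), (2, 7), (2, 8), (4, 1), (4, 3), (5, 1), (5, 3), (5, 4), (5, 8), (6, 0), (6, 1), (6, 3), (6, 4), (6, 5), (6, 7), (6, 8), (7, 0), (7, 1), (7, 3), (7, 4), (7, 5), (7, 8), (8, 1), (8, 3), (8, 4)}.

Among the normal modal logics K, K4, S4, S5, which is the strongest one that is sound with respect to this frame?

Transitive (axiom 4): yes — every two-step R-path is closed by a direct edge.
Reflexive (axiom T): no — 0 is not related to itself.
Euclidean (axiom 5): no — 0 R 1 and 0 R 4, but not 1 R 4.
So F validates K, K4; S4 would additionally require R to be reflexive. The strongest is K4.

K4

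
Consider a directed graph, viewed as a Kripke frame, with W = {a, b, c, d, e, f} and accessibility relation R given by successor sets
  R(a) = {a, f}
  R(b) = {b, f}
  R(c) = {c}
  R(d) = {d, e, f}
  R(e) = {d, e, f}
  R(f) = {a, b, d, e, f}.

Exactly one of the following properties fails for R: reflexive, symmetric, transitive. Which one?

transitive

Reflexive: yes — every world is R-related to itself.
Symmetric: yes — every pair in R has its reverse in R.
Transitive: no — a R f and f R b, but not a R b.
Only transitive fails.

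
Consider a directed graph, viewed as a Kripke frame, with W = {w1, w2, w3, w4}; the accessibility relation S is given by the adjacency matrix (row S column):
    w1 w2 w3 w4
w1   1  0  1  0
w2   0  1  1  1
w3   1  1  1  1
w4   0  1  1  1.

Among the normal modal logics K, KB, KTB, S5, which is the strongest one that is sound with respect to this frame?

Symmetric (axiom B): yes — every pair in S has its reverse in S.
Reflexive (axiom T): yes — every world is S-related to itself.
Euclidean (axiom 5): no — w3 S w1 and w3 S w2, but not w1 S w2.
So F validates K, KB, KTB; S5 would additionally require S to be Euclidean. The strongest is KTB.

KTB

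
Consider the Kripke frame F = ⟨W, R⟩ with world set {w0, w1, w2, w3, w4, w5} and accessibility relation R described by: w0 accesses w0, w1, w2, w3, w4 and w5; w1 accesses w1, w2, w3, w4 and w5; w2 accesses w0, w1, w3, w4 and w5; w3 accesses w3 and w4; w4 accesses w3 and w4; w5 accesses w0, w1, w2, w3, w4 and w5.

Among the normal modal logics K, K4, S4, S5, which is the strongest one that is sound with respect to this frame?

Transitive (axiom 4): no — w1 R w2 and w2 R w0, but not w1 R w0.
Reflexive (axiom T): no — w2 is not related to itself.
Euclidean (axiom 5): no — w0 R w3 and w0 R w1, but not w3 R w1.
So F validates K; K4 would additionally require R to be transitive. The strongest is K.

K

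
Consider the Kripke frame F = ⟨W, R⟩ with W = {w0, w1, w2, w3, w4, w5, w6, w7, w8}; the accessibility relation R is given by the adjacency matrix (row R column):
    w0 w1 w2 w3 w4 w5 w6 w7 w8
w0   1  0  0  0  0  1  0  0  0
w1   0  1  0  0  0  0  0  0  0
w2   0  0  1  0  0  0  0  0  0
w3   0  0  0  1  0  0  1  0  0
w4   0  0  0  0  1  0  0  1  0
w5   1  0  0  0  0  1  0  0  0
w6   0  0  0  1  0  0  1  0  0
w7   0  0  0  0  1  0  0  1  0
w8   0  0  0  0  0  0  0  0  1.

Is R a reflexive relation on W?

Yes

Reflexive: yes — every world is R-related to itself.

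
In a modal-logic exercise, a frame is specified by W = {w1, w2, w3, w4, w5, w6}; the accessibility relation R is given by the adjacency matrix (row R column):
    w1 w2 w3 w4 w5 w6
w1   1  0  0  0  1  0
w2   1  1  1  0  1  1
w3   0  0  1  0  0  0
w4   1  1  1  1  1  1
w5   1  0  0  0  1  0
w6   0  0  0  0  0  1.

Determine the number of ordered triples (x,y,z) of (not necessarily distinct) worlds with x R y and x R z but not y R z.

Enumerating: (w2,w1,w2), (w2,w1,w3), (w2,w1,w6), (w2,w3,w1), (w2,w3,w2), (w2,w3,w5), (w2,w3,w6), (w2,w5,w2), (w2,w5,w3), (w2,w5,w6), (w2,w6,w1), (w2,w6,w2), … and 21 more.
Total: 33.

33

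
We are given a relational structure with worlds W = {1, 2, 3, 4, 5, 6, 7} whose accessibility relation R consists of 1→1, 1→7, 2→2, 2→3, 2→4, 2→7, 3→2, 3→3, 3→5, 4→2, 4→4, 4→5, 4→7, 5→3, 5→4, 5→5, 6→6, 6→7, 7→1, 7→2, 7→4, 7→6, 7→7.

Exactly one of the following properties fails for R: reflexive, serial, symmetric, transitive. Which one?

Reflexive: yes — every world is R-related to itself.
Serial: yes — every world has a successor (e.g. 1 R 1).
Symmetric: yes — every pair in R has its reverse in R.
Transitive: no — 1 R 7 and 7 R 2, but not 1 R 2.
Only transitive fails.

transitive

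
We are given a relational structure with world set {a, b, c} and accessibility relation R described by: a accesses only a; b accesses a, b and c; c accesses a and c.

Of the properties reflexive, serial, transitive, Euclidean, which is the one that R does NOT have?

Euclidean

Reflexive: yes — every world is R-related to itself.
Serial: yes — every world has a successor (e.g. a R a).
Transitive: yes — every two-step R-path is closed by a direct edge.
Euclidean: no — b R a and b R c, but not a R c.
Only Euclidean fails.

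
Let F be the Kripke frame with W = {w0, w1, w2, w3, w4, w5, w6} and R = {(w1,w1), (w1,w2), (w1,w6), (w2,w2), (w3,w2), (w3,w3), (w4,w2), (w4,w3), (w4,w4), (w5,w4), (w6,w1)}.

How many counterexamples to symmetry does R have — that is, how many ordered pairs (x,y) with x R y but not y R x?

5

Enumerating: (w1,w2), (w3,w2), (w4,w2), (w4,w3), (w5,w4).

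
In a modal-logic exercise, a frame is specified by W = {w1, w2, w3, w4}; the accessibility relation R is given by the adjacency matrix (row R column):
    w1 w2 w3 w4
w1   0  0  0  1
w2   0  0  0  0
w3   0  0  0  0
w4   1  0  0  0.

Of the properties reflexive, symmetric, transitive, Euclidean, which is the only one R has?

Reflexive: no — w1 is not related to itself.
Symmetric: yes — every pair in R has its reverse in R.
Transitive: no — w1 R w4 and w4 R w1, but not w1 R w1.
Euclidean: no — w1 R w4 and w1 R w4, but not w4 R w4.
Only symmetric holds.

symmetric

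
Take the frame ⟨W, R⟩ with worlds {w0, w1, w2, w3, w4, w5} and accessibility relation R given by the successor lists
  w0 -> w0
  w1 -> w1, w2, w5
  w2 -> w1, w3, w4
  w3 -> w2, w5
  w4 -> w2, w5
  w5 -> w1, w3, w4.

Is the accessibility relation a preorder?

No

Reflexive: no — w2 is not related to itself.
Transitive: no — w1 R w2 and w2 R w3, but not w1 R w3.
So R is not a preorder.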